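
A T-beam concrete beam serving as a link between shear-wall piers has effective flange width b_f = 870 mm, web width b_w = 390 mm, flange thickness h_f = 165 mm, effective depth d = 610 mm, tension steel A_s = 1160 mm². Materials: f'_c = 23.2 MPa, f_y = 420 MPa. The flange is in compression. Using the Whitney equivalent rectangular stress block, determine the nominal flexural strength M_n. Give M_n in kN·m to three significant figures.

Tension: T = A_s f_y = 1160 × 420 = 487200 N.
Try a within the flange: a = T/(0.85 f'_c b_f) = 487200/(0.85 × 23.2 × 870) = 28.40 mm.
Since a = 28.40 ≤ h_f = 165 mm, the stress block lies entirely in the flange; analyse as a rectangular beam of width b_f.
M_n = T(d − a/2) = 487200 × (610 − 14.2) = 290.27 × 10⁶ N·mm.
M_n = 290.27 kN·m.

M_n ≈ 290 kN·m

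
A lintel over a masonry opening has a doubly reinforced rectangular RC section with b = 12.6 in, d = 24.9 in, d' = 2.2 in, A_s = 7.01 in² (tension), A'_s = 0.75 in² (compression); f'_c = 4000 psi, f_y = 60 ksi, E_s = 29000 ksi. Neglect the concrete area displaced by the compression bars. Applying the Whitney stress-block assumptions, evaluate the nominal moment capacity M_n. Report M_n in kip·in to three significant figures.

Assume both steels yield.
a = (A_s − A'_s) f_y/(0.85 f'_c b) = (7.01 − 0.75) × 60/(0.85 × 4 × 12.6) = 8.768 in.
c = a/β₁ = 8.768/0.85 = 10.315 in; ε'_s = 0.003(c − d')/c = 0.0024 ≥ ε_y = 0.0021, so the compression steel yields.
M_n = (A_s − A'_s) f_y (d − a/2) + A'_s f_y (d − d') = 375.6 × (24.9 − 4.384) + 45 × (24.9 − 2.2) = 7705.8 + 1021.5 = 8727.3 kip·in.

M_n ≈ 8730 kip·in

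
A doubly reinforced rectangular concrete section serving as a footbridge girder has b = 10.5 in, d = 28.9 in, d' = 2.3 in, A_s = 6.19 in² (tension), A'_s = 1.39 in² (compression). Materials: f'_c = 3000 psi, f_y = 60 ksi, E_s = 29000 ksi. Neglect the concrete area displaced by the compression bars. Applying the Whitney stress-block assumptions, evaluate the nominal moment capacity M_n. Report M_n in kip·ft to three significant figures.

Assume both steels yield.
a = (A_s − A'_s) f_y/(0.85 f'_c b) = (6.19 − 1.39) × 60/(0.85 × 3 × 10.5) = 10.756 in.
c = a/β₁ = 10.756/0.85 = 12.654 in; ε'_s = 0.003(c − d')/c = 0.0025 ≥ ε_y = 0.0021, so the compression steel yields.
M_n = (A_s − A'_s) f_y (d − a/2) + A'_s f_y (d − d') = 288 × (28.9 − 5.378) + 83.4 × (28.9 − 2.3) = 6774.3 + 2218.4 = 8992.7 kip·in = 8992.7/12 = 749.39 kip·ft.

M_n ≈ 749 kip·ft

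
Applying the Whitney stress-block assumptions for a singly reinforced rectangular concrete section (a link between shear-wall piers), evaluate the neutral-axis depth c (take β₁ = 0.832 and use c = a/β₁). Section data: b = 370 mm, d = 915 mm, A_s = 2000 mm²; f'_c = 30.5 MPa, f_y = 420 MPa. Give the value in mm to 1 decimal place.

T = A_s f_y = 2000 × 420 = 840000 N = 840 kN.
Setting C = 0.85 f'_c a b equal to T: a = 840000/(0.85 × 30.5 × 370) = 87.571 mm.
With β₁ = 0.832, c = a/β₁ = 87.571/0.832 = 105.3 mm.

c ≈ 105.3 mm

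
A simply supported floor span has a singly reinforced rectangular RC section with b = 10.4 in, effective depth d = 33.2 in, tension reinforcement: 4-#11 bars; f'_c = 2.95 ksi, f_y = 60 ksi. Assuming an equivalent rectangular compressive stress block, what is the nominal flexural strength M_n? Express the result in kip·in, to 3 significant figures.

A_s = 4 × 1.56 = 6.24 in².
T = A_s f_y = 6.24 × 60 = 374.4 kips.
a = T/(0.85 f'_c b) = 374.4/(0.85 × 2.95 × 10.4) = 14.357 in.
M_n = T(d − a/2) = 374.4 × (33.2 − 7.1785) = 9742.4 kip·in.

M_n ≈ 9740 kip·in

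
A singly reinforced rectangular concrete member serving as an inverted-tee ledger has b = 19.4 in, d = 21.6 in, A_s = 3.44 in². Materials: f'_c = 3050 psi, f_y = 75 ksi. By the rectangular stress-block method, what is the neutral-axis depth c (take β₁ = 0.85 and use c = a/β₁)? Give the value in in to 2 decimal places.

T = A_s f_y = 3.44 × 75 = 258 kips.
a = T/(0.85 f'_c b) = 258/(0.85 × 3.05 × 19.4) = 5.1298 in.
With β₁ = 0.85, c = a/β₁ = 5.1298/0.85 = 6.04 in.

c ≈ 6.04 in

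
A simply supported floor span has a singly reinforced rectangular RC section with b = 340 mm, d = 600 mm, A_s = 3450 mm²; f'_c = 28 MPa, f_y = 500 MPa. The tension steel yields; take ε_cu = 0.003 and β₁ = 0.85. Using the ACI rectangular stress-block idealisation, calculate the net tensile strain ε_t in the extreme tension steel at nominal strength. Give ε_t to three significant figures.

ε_t ≈ 0.00418

a = A_s f_y/(0.85 f'_c b) = 213.17 mm.
β₁ = 0.85, so c = a/β₁ = 213.17/0.85 = 250.79 mm.
From the linear strain diagram with ε_cu = 0.003: ε_t = 0.003 (d − c)/c = 0.003 × (600 − 250.79)/250.79 = 0.00418.
ε_t is between 0.004 and 0.005 — transition zone.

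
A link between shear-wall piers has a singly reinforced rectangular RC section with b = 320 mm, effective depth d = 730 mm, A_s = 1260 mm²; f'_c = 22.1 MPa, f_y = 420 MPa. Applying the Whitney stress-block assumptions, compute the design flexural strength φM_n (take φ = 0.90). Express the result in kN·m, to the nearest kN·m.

T = A_s f_y = 1260 × 420 = 529200 N = 529.2 kN.
From C = T: a = T/(0.85 f'_c b) = 529200/(0.85 × 22.1 × 320) = 88.04 mm.
M_n = T(d − a/2) = 529.2 kN × (730 − 44.02) mm = 363.02 kN·m.
φM_n = 0.90 × 363.02 = 326.72 kN·m.

φM_n ≈ 327 kN·m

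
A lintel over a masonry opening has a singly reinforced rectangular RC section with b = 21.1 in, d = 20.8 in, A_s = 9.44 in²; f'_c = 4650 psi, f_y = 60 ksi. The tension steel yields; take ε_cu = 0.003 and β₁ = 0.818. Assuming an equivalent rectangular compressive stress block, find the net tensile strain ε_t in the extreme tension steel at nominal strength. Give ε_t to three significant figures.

ε_t ≈ 0.00452

a = A_s f_y/(0.85 f'_c b) = 6.792 in.
β₁ = 0.818, so c = a/β₁ = 6.792/0.818 = 8.303 in.
From the linear strain diagram with ε_cu = 0.003: ε_t = 0.003 (d − c)/c = 0.003 × (20.8 − 8.303)/8.303 = 0.00452.
ε_t is between 0.004 and 0.005 — transition zone.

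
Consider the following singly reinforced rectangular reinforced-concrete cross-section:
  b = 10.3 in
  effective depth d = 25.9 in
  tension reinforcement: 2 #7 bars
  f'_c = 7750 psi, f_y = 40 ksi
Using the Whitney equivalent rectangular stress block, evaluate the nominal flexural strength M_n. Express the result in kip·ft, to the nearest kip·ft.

M_n ≈ 102 kip·ft

A_s = 2 × 0.6 = 1.2 in².
T = A_s f_y = 1.2 × 40 = 48 kips.
a = T/(0.85 f'_c b) = 48/(0.85 × 7.75 × 10.3) = 0.707 in.
M_n = T(d − a/2) = 48 × (25.9 − 0.3535) = 1226.2 kip·in = 1226.2/12 = 102.18 kip·ft.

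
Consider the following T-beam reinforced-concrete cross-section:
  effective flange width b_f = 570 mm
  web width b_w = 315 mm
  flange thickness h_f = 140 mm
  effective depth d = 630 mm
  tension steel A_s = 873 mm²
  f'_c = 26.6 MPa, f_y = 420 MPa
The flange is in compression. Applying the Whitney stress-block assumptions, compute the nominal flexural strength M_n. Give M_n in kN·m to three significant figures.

Tension: T = A_s f_y = 873 × 420 = 366660 N.
Try a within the flange: a = T/(0.85 f'_c b_f) = 366660/(0.85 × 26.6 × 570) = 28.45 mm.
Since a = 28.45 ≤ h_f = 140 mm, the stress block lies entirely in the flange; analyse as a rectangular beam of width b_f.
M_n = T(d − a/2) = 366660 × (630 − 14.225) = 225.78 × 10⁶ N·mm.
M_n = 225.78 kN·m.

M_n ≈ 226 kN·m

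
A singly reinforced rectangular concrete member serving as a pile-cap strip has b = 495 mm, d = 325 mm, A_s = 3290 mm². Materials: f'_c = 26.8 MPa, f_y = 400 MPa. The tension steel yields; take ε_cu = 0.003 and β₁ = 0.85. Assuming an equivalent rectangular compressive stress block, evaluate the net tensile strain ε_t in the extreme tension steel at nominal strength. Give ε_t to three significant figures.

a = A_s f_y/(0.85 f'_c b) = 116.71 mm.
β₁ = 0.85, so c = a/β₁ = 116.71/0.85 = 137.31 mm.
From the linear strain diagram with ε_cu = 0.003: ε_t = 0.003 (d − c)/c = 0.003 × (325 − 137.31)/137.31 = 0.00410.
ε_t is between 0.004 and 0.005 — transition zone.

ε_t ≈ 0.00410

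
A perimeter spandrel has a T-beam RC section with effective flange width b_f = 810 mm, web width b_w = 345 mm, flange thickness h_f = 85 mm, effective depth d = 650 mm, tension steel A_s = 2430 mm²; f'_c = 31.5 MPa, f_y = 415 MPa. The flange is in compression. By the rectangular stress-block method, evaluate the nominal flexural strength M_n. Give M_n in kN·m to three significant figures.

M_n ≈ 632 kN·m

Tension: T = A_s f_y = 2430 × 415 = 1008450 N.
Try a within the flange: a = T/(0.85 f'_c b_f) = 1008450/(0.85 × 31.5 × 810) = 46.50 mm.
Since a = 46.50 ≤ h_f = 85 mm, the stress block lies entirely in the flange; analyse as a rectangular beam of width b_f.
M_n = T(d − a/2) = 1008450 × (650 − 23.25) = 632.05 × 10⁶ N·mm.
M_n = 632.05 kN·m.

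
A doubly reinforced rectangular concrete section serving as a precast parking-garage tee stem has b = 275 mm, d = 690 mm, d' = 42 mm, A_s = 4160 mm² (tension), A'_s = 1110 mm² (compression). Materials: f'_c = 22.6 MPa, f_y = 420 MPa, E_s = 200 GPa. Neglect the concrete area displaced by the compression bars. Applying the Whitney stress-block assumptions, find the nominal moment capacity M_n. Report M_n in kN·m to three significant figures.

Assume both tension and compression steel yield.
Net tension couple steel: A_s − A'_s = 3050 mm².
a = (A_s − A'_s) f_y / (0.85 f'_c b) = 1281000/(0.85 × 22.6 × 275) = 242.49 mm.
c = a/β₁ = 242.49/0.85 = 285.28 mm; ε'_s = 0.003(c − d')/c = 0.0026 ≥ f_y/E_s = 0.0021, so compression steel does yield.
M_n = (A_s − A'_s) f_y (d − a/2) + A'_s f_y (d − d') = [1281000 × (690 − 121.245) + 466200 × (690 − 42)] × 10⁻⁶ = 728.58 + 302.10 = 1030.68 kN·m.

M_n ≈ 1030 kN·m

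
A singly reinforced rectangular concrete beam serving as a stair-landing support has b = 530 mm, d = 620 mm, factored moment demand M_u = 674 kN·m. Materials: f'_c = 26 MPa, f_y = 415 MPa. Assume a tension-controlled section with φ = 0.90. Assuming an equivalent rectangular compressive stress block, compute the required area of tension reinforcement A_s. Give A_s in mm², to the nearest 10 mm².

A_s ≈ 3200 mm²

M_n = M_u/φ = 674/0.90 = 748.889 kN·m.
With M_n = 0.85 f'_c a b (d − a/2), solve the quadratic for a:
a = d − √(d² − 2M_n/(0.85 f'_c b)) = 620 − √(620² − 2 × 748.889×10⁶/(0.85 × 26 × 530)) = 113.52 mm.
A_s = 0.85 f'_c a b / f_y = 0.85 × 26 × 113.52 × 530 / 415 = 3204.0 mm².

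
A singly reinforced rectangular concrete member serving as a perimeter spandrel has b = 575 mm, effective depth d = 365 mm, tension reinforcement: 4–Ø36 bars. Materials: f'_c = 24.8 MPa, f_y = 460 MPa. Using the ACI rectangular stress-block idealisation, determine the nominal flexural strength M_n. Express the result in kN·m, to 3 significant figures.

A_s = 4 × 1018 = 4072 mm².
T = A_s f_y = 4072 × 460 = 1873120 N = 1873.12 kN.
From C = T: a = T/(0.85 f'_c b) = 1873120/(0.85 × 24.8 × 575) = 154.54 mm.
M_n = T(d − a/2) = 1873.12 kN × (365 − 77.27) mm = 538.95 kN·m.

M_n ≈ 539 kN·m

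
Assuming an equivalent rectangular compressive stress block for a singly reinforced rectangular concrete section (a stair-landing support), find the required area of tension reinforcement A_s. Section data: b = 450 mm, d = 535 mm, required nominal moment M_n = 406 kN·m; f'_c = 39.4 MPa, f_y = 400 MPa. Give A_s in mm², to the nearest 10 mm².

With M_n = 0.85 f'_c a b (d − a/2), solve the quadratic for a:
a = d − √(d² − 2M_n/(0.85 f'_c b)) = 535 − √(535² − 2 × 406×10⁶/(0.85 × 39.4 × 450)) = 52.98 mm.
A_s = 0.85 f'_c a b / f_y = 0.85 × 39.4 × 52.98 × 450 / 400 = 1996.1 mm².

A_s ≈ 2000 mm²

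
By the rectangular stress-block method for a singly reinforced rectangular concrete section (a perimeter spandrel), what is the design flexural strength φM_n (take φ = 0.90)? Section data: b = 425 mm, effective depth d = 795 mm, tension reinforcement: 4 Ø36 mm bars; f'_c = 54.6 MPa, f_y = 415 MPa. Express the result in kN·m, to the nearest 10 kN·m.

φM_n ≈ 1140 kN·m

A_s = 4 × 1018 = 4072 mm².
T = A_s f_y = 4072 × 415 = 1689880 N = 1689.88 kN.
From C = T: a = T/(0.85 f'_c b) = 1689880/(0.85 × 54.6 × 425) = 85.68 mm.
M_n = T(d − a/2) = 1689.88 kN × (795 − 42.84) mm = 1271.06 kN·m.
φM_n = 0.90 × 1271.06 = 1143.95 kN·m.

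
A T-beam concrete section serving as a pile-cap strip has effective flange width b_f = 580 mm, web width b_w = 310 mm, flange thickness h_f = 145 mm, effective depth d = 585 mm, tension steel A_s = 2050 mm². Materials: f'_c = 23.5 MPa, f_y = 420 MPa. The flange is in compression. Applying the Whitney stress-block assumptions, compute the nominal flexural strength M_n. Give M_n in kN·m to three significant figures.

Tension: T = A_s f_y = 2050 × 420 = 861000 N.
Try a within the flange: a = T/(0.85 f'_c b_f) = 861000/(0.85 × 23.5 × 580) = 74.32 mm.
Since a = 74.32 ≤ h_f = 145 mm, the stress block lies entirely in the flange; analyse as a rectangular beam of width b_f.
M_n = T(d − a/2) = 861000 × (585 − 37.16) = 471.69 × 10⁶ N·mm.
M_n = 471.69 kN·m.

M_n ≈ 472 kN·m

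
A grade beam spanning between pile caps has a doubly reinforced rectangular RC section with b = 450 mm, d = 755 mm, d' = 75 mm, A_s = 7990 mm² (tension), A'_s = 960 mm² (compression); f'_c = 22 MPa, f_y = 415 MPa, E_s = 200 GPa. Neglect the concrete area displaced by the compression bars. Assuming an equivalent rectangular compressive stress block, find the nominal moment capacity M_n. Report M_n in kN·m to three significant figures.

M_n ≈ 1970 kN·m

Assume both tension and compression steel yield.
Net tension couple steel: A_s − A'_s = 7030 mm².
a = (A_s − A'_s) f_y / (0.85 f'_c b) = 2917450/(0.85 × 22 × 450) = 346.70 mm.
c = a/β₁ = 346.70/0.85 = 407.88 mm; ε'_s = 0.003(c − d')/c = 0.0024 ≥ f_y/E_s = 0.0021, so compression steel does yield.
M_n = (A_s − A'_s) f_y (d − a/2) + A'_s f_y (d − d') = [2917450 × (755 − 173.35) + 398400 × (755 − 75)] × 10⁻⁶ = 1696.93 + 270.91 = 1967.84 kN·m.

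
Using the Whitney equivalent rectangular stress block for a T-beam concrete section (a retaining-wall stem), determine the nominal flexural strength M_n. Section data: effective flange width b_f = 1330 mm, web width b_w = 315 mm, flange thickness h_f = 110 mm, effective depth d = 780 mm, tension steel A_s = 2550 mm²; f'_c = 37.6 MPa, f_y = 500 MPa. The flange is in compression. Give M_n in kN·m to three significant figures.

M_n ≈ 975 kN·m

Tension: T = A_s f_y = 2550 × 500 = 1275000 N.
Try a within the flange: a = T/(0.85 f'_c b_f) = 1275000/(0.85 × 37.6 × 1330) = 30.00 mm.
Since a = 30.00 ≤ h_f = 110 mm, the stress block lies entirely in the flange; analyse as a rectangular beam of width b_f.
M_n = T(d − a/2) = 1275000 × (780 − 15) = 975.38 × 10⁶ N·mm.
M_n = 975.38 kN·m.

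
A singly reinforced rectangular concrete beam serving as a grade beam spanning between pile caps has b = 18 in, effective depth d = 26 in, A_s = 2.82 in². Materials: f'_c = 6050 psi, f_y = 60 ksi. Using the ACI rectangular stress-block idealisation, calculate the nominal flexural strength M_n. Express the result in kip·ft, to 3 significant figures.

M_n ≈ 354 kip·ft

T = A_s f_y = 2.82 × 60 = 169.2 kips.
a = T/(0.85 f'_c b) = 169.2/(0.85 × 6.05 × 18) = 1.828 in.
M_n = T(d − a/2) = 169.2 × (26 − 0.914) = 4244.6 kip·in = 4244.6/12 = 353.72 kip·ft.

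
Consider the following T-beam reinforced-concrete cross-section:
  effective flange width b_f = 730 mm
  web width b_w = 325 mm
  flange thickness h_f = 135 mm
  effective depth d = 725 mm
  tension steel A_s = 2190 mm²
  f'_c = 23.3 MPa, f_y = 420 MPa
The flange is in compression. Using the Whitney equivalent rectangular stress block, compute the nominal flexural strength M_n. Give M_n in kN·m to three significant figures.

M_n ≈ 638 kN·m

Tension: T = A_s f_y = 2190 × 420 = 919800 N.
Try a within the flange: a = T/(0.85 f'_c b_f) = 919800/(0.85 × 23.3 × 730) = 63.62 mm.
Since a = 63.62 ≤ h_f = 135 mm, the stress block lies entirely in the flange; analyse as a rectangular beam of width b_f.
M_n = T(d − a/2) = 919800 × (725 − 31.81) = 637.60 × 10⁶ N·mm.
M_n = 637.60 kN·m.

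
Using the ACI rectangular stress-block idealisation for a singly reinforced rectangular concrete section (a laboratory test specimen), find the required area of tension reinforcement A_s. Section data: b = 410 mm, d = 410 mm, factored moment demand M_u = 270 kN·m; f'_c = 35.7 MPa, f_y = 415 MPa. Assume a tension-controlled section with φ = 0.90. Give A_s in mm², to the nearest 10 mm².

M_n = M_u/φ = 270/0.90 = 300 kN·m.
With M_n = 0.85 f'_c a b (d − a/2), solve the quadratic for a:
a = d − √(d² − 2M_n/(0.85 f'_c b)) = 410 − √(410² − 2 × 300×10⁶/(0.85 × 35.7 × 410)) = 63.77 mm.
A_s = 0.85 f'_c a b / f_y = 0.85 × 35.7 × 63.77 × 410 / 415 = 1911.8 mm².

A_s ≈ 1910 mm²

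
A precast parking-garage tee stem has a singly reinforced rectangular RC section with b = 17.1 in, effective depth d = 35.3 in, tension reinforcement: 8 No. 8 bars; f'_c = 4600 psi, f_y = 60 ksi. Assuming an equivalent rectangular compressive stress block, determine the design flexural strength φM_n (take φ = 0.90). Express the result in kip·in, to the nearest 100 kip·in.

φM_n ≈ 11100 kip·in

A_s = 8 × 0.79 = 6.32 in².
T = A_s f_y = 6.32 × 60 = 379.2 kips.
a = T/(0.85 f'_c b) = 379.2/(0.85 × 4.6 × 17.1) = 5.671 in.
M_n = T(d − a/2) = 379.2 × (35.3 − 2.8355) = 12310.5 kip·in.
φM_n = 0.90 × 12310.5 = 11079.5 kip·in.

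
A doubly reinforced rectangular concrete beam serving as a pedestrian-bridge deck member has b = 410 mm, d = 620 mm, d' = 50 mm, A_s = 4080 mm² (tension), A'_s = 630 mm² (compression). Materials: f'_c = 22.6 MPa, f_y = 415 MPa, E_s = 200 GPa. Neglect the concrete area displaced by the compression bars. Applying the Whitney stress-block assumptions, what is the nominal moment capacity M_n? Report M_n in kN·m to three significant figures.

Assume both tension and compression steel yield.
Net tension couple steel: A_s − A'_s = 3450 mm².
a = (A_s − A'_s) f_y / (0.85 f'_c b) = 1431750/(0.85 × 22.6 × 410) = 181.78 mm.
c = a/β₁ = 181.78/0.85 = 213.86 mm; ε'_s = 0.003(c − d')/c = 0.0023 ≥ f_y/E_s = 0.0021, so compression steel does yield.
M_n = (A_s − A'_s) f_y (d − a/2) + A'_s f_y (d − d') = [1431750 × (620 − 90.89) + 261450 × (620 − 50)] × 10⁻⁶ = 757.55 + 149.03 = 906.58 kN·m.

M_n ≈ 907 kN·m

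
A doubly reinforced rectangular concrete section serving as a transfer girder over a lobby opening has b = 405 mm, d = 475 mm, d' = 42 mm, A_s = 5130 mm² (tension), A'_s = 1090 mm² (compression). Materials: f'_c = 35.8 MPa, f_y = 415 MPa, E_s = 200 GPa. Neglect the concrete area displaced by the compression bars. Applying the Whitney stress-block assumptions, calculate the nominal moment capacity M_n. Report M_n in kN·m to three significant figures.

Assume both tension and compression steel yield.
Net tension couple steel: A_s − A'_s = 4040 mm².
a = (A_s − A'_s) f_y / (0.85 f'_c b) = 1676600/(0.85 × 35.8 × 405) = 136.04 mm.
c = a/β₁ = 136.04/0.794 = 171.34 mm; ε'_s = 0.003(c − d')/c = 0.0023 ≥ f_y/E_s = 0.0021, so compression steel does yield.
M_n = (A_s − A'_s) f_y (d − a/2) + A'_s f_y (d − d') = [1676600 × (475 − 68.02) + 452350 × (475 − 42)] × 10⁻⁶ = 682.34 + 195.87 = 878.21 kN·m.

M_n ≈ 878 kN·m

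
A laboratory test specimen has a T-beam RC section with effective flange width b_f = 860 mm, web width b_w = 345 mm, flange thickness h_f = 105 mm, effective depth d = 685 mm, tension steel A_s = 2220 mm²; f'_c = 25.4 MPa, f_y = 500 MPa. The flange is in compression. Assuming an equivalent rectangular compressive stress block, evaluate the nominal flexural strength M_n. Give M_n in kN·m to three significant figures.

M_n ≈ 727 kN·m

Tension: T = A_s f_y = 2220 × 500 = 1110000 N.
Try a within the flange: a = T/(0.85 f'_c b_f) = 1110000/(0.85 × 25.4 × 860) = 59.78 mm.
Since a = 59.78 ≤ h_f = 105 mm, the stress block lies entirely in the flange; analyse as a rectangular beam of width b_f.
M_n = T(d − a/2) = 1110000 × (685 − 29.89) = 727.17 × 10⁶ N·mm.
M_n = 727.17 kN·m.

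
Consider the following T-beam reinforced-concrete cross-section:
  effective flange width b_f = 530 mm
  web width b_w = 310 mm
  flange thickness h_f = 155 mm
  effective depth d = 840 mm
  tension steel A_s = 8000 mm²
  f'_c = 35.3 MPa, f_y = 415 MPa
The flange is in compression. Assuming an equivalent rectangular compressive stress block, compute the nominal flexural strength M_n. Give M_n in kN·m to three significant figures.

M_n ≈ 2430 kN·m

Tension: T = A_s f_y = 8000 × 415 = 3320000 N.
Try a within the flange: a = T/(0.85 f'_c b_f) = 3320000/(0.85 × 35.3 × 530) = 208.77 mm.
a = 208.77 > h_f = 155 mm: the block extends into the web. Split into flange-overhang and web parts.
C_f = 0.85 f'_c (b_f − b_w) h_f = 0.85 × 35.3 × (530 − 310) × 155 = 1023171 N.
Remaining web compression depth: a_w = (T − C_f)/(0.85 f'_c b_w) = (3320000 − 1023171)/(0.85 × 35.3 × 310) = 246.93 mm.
M_n = C_f(d − h_f/2) + (T − C_f)(d − a_w/2) = 1023171 × (840 − 77.5) + 2296829 × (840 − 123.465) = 780.17 + 1645.76 = 2425.93 × 10⁶ N·mm.
M_n = 2425.93 kN·m.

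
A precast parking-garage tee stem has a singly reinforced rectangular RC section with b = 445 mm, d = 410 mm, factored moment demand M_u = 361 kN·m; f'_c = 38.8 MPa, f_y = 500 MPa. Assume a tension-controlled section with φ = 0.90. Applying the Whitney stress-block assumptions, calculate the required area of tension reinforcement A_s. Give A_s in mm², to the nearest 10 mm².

M_n = M_u/φ = 361/0.90 = 401.111 kN·m.
With M_n = 0.85 f'_c a b (d − a/2), solve the quadratic for a:
a = d − √(d² − 2M_n/(0.85 f'_c b)) = 410 − √(410² − 2 × 401.111×10⁶/(0.85 × 38.8 × 445)) = 73.19 mm.
A_s = 0.85 f'_c a b / f_y = 0.85 × 38.8 × 73.19 × 445 / 500 = 2148.3 mm².

A_s ≈ 2150 mm²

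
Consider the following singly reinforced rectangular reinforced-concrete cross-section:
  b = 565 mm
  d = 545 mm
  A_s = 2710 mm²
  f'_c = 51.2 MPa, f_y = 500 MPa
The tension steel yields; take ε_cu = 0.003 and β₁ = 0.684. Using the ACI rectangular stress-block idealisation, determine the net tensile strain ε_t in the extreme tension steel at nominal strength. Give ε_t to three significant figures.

a = A_s f_y/(0.85 f'_c b) = 55.11 mm.
β₁ = 0.684, so c = a/β₁ = 55.11/0.684 = 80.57 mm.
From the linear strain diagram with ε_cu = 0.003: ε_t = 0.003 (d − c)/c = 0.003 × (545 − 80.57)/80.57 = 0.0173.
Since ε_t ≥ 0.005, the section is tension-controlled.

ε_t ≈ 0.0173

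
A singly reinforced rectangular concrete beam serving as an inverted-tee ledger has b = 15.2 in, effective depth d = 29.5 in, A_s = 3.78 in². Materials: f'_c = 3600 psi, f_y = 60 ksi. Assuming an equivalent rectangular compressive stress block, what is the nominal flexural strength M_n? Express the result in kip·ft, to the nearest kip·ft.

T = A_s f_y = 3.78 × 60 = 226.8 kips.
a = T/(0.85 f'_c b) = 226.8/(0.85 × 3.6 × 15.2) = 4.876 in.
M_n = T(d − a/2) = 226.8 × (29.5 − 2.438) = 6137.7 kip·in = 6137.7/12 = 511.48 kip·ft.

M_n ≈ 511 kip·ft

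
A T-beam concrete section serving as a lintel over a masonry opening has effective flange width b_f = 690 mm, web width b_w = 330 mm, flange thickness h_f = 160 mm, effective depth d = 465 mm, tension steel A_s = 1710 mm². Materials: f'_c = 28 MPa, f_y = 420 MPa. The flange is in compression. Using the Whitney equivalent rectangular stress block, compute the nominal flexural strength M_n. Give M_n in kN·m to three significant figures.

M_n ≈ 318 kN·m

Tension: T = A_s f_y = 1710 × 420 = 718200 N.
Try a within the flange: a = T/(0.85 f'_c b_f) = 718200/(0.85 × 28 × 690) = 43.73 mm.
Since a = 43.73 ≤ h_f = 160 mm, the stress block lies entirely in the flange; analyse as a rectangular beam of width b_f.
M_n = T(d − a/2) = 718200 × (465 − 21.865) = 318.26 × 10⁶ N·mm.
M_n = 318.26 kN·m.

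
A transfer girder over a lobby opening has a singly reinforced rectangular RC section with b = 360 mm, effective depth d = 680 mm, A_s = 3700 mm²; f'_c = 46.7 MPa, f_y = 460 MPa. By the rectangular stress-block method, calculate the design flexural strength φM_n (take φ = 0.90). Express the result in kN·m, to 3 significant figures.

T = A_s f_y = 3700 × 460 = 1702000 N = 1702 kN.
From C = T: a = T/(0.85 f'_c b) = 1702000/(0.85 × 46.7 × 360) = 119.10 mm.
M_n = T(d − a/2) = 1702 kN × (680 − 59.55) mm = 1056.01 kN·m.
φM_n = 0.90 × 1056.01 = 950.41 kN·m.

φM_n ≈ 950 kN·m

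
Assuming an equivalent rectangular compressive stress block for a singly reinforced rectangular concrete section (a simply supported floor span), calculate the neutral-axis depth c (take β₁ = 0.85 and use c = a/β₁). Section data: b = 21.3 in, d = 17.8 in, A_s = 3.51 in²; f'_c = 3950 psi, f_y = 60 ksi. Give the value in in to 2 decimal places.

T = A_s f_y = 3.51 × 60 = 210.6 kips.
a = T/(0.85 f'_c b) = 210.6/(0.85 × 3.95 × 21.3) = 2.9448 in.
With β₁ = 0.85, c = a/β₁ = 2.9448/0.85 = 3.46 in.

c ≈ 3.46 in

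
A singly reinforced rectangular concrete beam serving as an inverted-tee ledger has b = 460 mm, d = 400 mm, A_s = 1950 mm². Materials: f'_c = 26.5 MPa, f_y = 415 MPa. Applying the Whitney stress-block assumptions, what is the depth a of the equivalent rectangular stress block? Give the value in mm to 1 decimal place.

a ≈ 78.1 mm

T = A_s f_y = 1950 × 415 = 809250 N = 809.25 kN.
Setting C = 0.85 f'_c a b equal to T: a = 809250/(0.85 × 26.5 × 460) = 78.1 mm.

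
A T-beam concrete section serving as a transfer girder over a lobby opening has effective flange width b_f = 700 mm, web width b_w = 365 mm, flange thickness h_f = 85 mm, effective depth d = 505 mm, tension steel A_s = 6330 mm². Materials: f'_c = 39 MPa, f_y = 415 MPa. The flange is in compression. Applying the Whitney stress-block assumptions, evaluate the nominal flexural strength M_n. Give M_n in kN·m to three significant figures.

M_n ≈ 1170 kN·m

Tension: T = A_s f_y = 6330 × 415 = 2626950 N.
Try a within the flange: a = T/(0.85 f'_c b_f) = 2626950/(0.85 × 39 × 700) = 113.21 mm.
a = 113.21 > h_f = 85 mm: the block extends into the web. Split into flange-overhang and web parts.
C_f = 0.85 f'_c (b_f − b_w) h_f = 0.85 × 39 × (700 − 365) × 85 = 943946 N.
Remaining web compression depth: a_w = (T − C_f)/(0.85 f'_c b_w) = (2626950 − 943946)/(0.85 × 39 × 365) = 139.09 mm.
M_n = C_f(d − h_f/2) + (T − C_f)(d − a_w/2) = 943946 × (505 − 42.5) + 1683004 × (505 − 69.545) = 436.58 + 732.87 = 1169.45 × 10⁶ N·mm.
M_n = 1169.45 kN·m.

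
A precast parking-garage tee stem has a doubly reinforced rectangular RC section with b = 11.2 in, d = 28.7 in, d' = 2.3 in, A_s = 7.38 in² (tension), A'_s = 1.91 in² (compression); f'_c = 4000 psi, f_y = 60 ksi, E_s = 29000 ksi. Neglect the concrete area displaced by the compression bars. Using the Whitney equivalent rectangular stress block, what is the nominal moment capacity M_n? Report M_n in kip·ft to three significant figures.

M_n ≈ 919 kip·ft

Assume both steels yield.
a = (A_s − A'_s) f_y/(0.85 f'_c b) = (7.38 − 1.91) × 60/(0.85 × 4 × 11.2) = 8.619 in.
c = a/β₁ = 8.619/0.85 = 10.140 in; ε'_s = 0.003(c − d')/c = 0.0023 ≥ ε_y = 0.0021, so the compression steel yields.
M_n = (A_s − A'_s) f_y (d − a/2) + A'_s f_y (d − d') = 328.2 × (28.7 − 4.3095) + 114.6 × (28.7 − 2.3) = 8005.0 + 3025.4 = 11030.4 kip·in = 11030.4/12 = 919.20 kip·ft.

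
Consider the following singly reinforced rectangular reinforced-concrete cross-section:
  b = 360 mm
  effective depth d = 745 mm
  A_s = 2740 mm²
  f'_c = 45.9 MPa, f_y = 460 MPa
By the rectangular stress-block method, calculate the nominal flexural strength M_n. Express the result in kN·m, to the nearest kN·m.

T = A_s f_y = 2740 × 460 = 1260400 N = 1260.4 kN.
From C = T: a = T/(0.85 f'_c b) = 1260400/(0.85 × 45.9 × 360) = 89.74 mm.
M_n = T(d − a/2) = 1260.4 kN × (745 − 44.87) mm = 882.44 kN·m.

M_n ≈ 882 kN·m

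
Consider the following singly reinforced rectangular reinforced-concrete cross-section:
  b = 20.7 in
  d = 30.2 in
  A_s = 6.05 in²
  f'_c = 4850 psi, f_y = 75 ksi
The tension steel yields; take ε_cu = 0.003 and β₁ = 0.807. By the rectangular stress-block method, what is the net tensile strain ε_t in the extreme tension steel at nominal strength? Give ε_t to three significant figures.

a = A_s f_y/(0.85 f'_c b) = 5.317 in.
β₁ = 0.807, so c = a/β₁ = 5.317/0.807 = 6.589 in.
From the linear strain diagram with ε_cu = 0.003: ε_t = 0.003 (d − c)/c = 0.003 × (30.2 − 6.589)/6.589 = 0.0108.
Since ε_t ≥ 0.005, the section is tension-controlled.

ε_t ≈ 0.0108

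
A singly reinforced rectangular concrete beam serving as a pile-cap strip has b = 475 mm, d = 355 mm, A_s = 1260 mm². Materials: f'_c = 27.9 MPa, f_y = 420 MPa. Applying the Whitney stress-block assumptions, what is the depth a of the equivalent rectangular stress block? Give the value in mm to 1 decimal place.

a ≈ 47.0 mm

T = A_s f_y = 1260 × 420 = 529200 N = 529.2 kN.
Setting C = 0.85 f'_c a b equal to T: a = 529200/(0.85 × 27.9 × 475) = 47.0 mm.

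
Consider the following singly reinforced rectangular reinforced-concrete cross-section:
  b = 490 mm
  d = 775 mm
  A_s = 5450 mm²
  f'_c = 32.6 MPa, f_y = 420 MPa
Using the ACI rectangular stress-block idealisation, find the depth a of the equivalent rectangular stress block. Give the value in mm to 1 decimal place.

a ≈ 168.6 mm

T = A_s f_y = 5450 × 420 = 2289000 N = 2289 kN.
Setting C = 0.85 f'_c a b equal to T: a = 2289000/(0.85 × 32.6 × 490) = 168.6 mm.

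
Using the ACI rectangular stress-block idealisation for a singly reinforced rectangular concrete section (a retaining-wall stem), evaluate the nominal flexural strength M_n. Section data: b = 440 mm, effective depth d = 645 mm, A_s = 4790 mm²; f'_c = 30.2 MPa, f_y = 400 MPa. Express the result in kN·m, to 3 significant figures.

M_n ≈ 1070 kN·m

T = A_s f_y = 4790 × 400 = 1916000 N = 1916 kN.
From C = T: a = T/(0.85 f'_c b) = 1916000/(0.85 × 30.2 × 440) = 169.64 mm.
M_n = T(d − a/2) = 1916 kN × (645 − 84.82) mm = 1073.30 kN·m.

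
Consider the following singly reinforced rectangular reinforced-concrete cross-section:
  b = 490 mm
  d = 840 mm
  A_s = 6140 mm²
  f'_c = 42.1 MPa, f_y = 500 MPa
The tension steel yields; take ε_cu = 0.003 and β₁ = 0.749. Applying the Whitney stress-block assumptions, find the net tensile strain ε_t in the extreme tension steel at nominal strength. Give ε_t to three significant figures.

ε_t ≈ 0.00778

a = A_s f_y/(0.85 f'_c b) = 175.08 mm.
β₁ = 0.749, so c = a/β₁ = 175.08/0.749 = 233.75 mm.
From the linear strain diagram with ε_cu = 0.003: ε_t = 0.003 (d − c)/c = 0.003 × (840 − 233.75)/233.75 = 0.00778.
Since ε_t ≥ 0.005, the section is tension-controlled.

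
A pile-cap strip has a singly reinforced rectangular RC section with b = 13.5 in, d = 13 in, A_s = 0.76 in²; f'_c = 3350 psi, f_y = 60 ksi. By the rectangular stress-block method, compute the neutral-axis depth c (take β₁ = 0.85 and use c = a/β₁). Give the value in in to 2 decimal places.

T = A_s f_y = 0.76 × 60 = 45.6 kips.
a = T/(0.85 f'_c b) = 45.6/(0.85 × 3.35 × 13.5) = 1.1862 in.
With β₁ = 0.85, c = a/β₁ = 1.1862/0.85 = 1.40 in.

c ≈ 1.40 in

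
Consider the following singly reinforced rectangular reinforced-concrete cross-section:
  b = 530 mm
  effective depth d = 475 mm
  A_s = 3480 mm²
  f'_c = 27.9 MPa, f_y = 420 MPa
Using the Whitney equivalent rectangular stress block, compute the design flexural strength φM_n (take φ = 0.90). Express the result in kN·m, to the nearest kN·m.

T = A_s f_y = 3480 × 420 = 1461600 N = 1461.6 kN.
From C = T: a = T/(0.85 f'_c b) = 1461600/(0.85 × 27.9 × 530) = 116.29 mm.
M_n = T(d − a/2) = 1461.6 kN × (475 − 58.145) mm = 609.28 kN·m.
φM_n = 0.90 × 609.28 = 548.35 kN·m.

φM_n ≈ 548 kN·m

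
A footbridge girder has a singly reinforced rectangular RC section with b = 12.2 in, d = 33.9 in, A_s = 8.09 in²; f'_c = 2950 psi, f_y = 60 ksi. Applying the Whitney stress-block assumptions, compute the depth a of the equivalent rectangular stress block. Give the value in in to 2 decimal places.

a ≈ 15.87 in

T = A_s f_y = 8.09 × 60 = 485.4 kips.
a = T/(0.85 f'_c b) = 485.4/(0.85 × 2.95 × 12.2) = 15.87 in.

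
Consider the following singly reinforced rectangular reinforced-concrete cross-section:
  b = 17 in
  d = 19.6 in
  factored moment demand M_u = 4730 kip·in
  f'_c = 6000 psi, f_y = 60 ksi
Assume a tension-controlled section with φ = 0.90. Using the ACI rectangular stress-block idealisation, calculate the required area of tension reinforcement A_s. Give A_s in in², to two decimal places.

A_s ≈ 4.89 in²

M_n = M_u/φ = 4730/0.90 = 5255.56 kip·in.
From M_n = 0.85 f'_c a b (d − a/2):
a = d − √(d² − 2M_n/(0.85 f'_c b)) = 19.6 − √(19.6² − 2 × 5255.56/(0.85 × 6 × 17)) = 3.385 in.
A_s = 0.85 f'_c a b / f_y = 0.85 × 6 × 3.385 × 17 / 60 = 4.891 in².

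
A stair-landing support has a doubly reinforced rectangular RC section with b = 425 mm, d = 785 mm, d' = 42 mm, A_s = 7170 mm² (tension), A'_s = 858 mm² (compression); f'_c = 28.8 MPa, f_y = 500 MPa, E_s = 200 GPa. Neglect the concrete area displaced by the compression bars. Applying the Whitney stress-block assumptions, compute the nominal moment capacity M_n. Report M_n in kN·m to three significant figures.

Assume both tension and compression steel yield.
Net tension couple steel: A_s − A'_s = 6312 mm².
a = (A_s − A'_s) f_y / (0.85 f'_c b) = 3156000/(0.85 × 28.8 × 425) = 303.34 mm.
c = a/β₁ = 303.34/0.844 = 359.41 mm; ε'_s = 0.003(c − d')/c = 0.0026 ≥ f_y/E_s = 0.0025, so compression steel does yield.
M_n = (A_s − A'_s) f_y (d − a/2) + A'_s f_y (d − d') = [3156000 × (785 − 151.67) + 429000 × (785 − 42)] × 10⁻⁶ = 1998.79 + 318.75 = 2317.54 kN·m.

M_n ≈ 2320 kN·m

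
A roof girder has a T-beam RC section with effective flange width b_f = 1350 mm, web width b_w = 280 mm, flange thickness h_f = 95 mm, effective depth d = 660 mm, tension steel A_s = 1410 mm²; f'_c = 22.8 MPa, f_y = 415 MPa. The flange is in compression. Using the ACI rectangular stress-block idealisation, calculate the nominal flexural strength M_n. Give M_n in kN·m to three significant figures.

Tension: T = A_s f_y = 1410 × 415 = 585150 N.
Try a within the flange: a = T/(0.85 f'_c b_f) = 585150/(0.85 × 22.8 × 1350) = 22.37 mm.
Since a = 22.37 ≤ h_f = 95 mm, the stress block lies entirely in the flange; analyse as a rectangular beam of width b_f.
M_n = T(d − a/2) = 585150 × (660 − 11.185) = 379.65 × 10⁶ N·mm.
M_n = 379.65 kN·m.

M_n ≈ 380 kN·m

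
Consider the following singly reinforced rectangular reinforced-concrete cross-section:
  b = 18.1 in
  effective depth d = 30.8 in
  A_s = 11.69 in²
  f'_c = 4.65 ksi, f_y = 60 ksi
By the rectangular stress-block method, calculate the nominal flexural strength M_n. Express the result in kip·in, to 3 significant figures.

T = A_s f_y = 11.69 × 60 = 701.4 kips.
a = T/(0.85 f'_c b) = 701.4/(0.85 × 4.65 × 18.1) = 9.804 in.
M_n = T(d − a/2) = 701.4 × (30.8 − 4.902) = 18164.9 kip·in.

M_n ≈ 18200 kip·in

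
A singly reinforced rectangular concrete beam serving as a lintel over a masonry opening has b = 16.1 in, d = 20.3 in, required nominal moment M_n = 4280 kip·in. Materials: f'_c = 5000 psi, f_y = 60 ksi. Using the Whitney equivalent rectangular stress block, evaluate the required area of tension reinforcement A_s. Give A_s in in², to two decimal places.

A_s ≈ 3.83 in²

From M_n = 0.85 f'_c a b (d − a/2):
a = d − √(d² − 2M_n/(0.85 f'_c b)) = 20.3 − √(20.3² − 2 × 4280/(0.85 × 5 × 16.1)) = 3.359 in.
A_s = 0.85 f'_c a b / f_y = 0.85 × 5 × 3.359 × 16.1 / 60 = 3.831 in².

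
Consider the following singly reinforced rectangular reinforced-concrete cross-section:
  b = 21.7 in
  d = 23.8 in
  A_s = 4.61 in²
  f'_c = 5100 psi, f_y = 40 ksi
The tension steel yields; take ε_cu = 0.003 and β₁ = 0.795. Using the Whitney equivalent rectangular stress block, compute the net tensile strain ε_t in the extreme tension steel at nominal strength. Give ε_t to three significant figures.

a = A_s f_y/(0.85 f'_c b) = 1.960 in.
β₁ = 0.795, so c = a/β₁ = 1.960/0.795 = 2.465 in.
From the linear strain diagram with ε_cu = 0.003: ε_t = 0.003 (d − c)/c = 0.003 × (23.8 − 2.465)/2.465 = 0.0260.
Since ε_t ≥ 0.005, the section is tension-controlled.

ε_t ≈ 0.0260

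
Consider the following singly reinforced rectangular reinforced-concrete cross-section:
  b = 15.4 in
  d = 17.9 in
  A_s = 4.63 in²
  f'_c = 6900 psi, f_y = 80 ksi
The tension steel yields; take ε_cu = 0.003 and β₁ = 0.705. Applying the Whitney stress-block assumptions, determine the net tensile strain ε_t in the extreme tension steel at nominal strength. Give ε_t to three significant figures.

a = A_s f_y/(0.85 f'_c b) = 4.101 in.
β₁ = 0.705, so c = a/β₁ = 4.101/0.705 = 5.817 in.
From the linear strain diagram with ε_cu = 0.003: ε_t = 0.003 (d − c)/c = 0.003 × (17.9 − 5.817)/5.817 = 0.00623.
Since ε_t ≥ 0.005, the section is tension-controlled.

ε_t ≈ 0.00623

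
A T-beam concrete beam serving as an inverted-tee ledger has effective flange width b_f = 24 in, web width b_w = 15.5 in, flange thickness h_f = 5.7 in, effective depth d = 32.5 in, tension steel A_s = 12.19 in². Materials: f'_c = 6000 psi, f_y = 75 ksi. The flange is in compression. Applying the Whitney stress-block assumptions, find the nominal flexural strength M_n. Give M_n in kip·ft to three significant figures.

Tension: T = A_s f_y = 12.19 × 75 = 914.25 kips.
Try a within the flange: a = T/(0.85 f'_c b_f) = 914.25/(0.85 × 6 × 24) = 7.469 in.
a = 7.469 > h_f = 5.7 in: the block extends into the web. Split into flange-overhang and web parts.
C_f = 0.85 f'_c (b_f − b_w) h_f = 0.85 × 6 × (24 − 15.5) × 5.7 = 247.1 kips.
Remaining web compression depth: a_w = (T − C_f)/(0.85 f'_c b_w) = (914.25 − 247.1)/(0.85 × 6 × 15.5) = 8.440 in.
M_n = C_f(d − h_f/2) + (T − C_f)(d − a_w/2) = 247.1 × (32.5 − 2.85) + 667.15 × (32.5 − 4.22) = 7326.5 + 18867.0 = 26193.5 kip·in.
M_n = 26193.5/12 = 2182.79 kip·ft.

M_n ≈ 2180 kip·ft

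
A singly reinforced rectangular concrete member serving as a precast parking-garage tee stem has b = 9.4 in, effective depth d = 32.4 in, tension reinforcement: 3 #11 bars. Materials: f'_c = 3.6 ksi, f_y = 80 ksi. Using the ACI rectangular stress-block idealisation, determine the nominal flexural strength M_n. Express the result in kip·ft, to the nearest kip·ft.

A_s = 3 × 1.56 = 4.68 in².
T = A_s f_y = 4.68 × 80 = 374.4 kips.
a = T/(0.85 f'_c b) = 374.4/(0.85 × 3.6 × 9.4) = 13.016 in.
M_n = T(d − a/2) = 374.4 × (32.4 − 6.508) = 9694.0 kip·in = 9694.0/12 = 807.83 kip·ft.

M_n ≈ 808 kip·ft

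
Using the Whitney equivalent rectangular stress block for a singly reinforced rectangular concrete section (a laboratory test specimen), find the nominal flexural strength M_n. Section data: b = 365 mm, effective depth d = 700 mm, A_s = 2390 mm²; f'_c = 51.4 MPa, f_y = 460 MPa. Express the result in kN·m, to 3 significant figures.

T = A_s f_y = 2390 × 460 = 1099400 N = 1099.4 kN.
From C = T: a = T/(0.85 f'_c b) = 1099400/(0.85 × 51.4 × 365) = 68.94 mm.
M_n = T(d − a/2) = 1099.4 kN × (700 − 34.47) mm = 731.68 kN·m.

M_n ≈ 732 kN·m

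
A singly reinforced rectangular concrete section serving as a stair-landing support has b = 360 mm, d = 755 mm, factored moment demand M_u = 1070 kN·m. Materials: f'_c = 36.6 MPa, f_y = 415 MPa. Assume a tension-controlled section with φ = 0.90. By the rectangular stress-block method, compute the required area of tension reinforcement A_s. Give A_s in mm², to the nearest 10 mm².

A_s ≈ 4230 mm²

M_n = M_u/φ = 1070/0.90 = 1188.89 kN·m.
With M_n = 0.85 f'_c a b (d − a/2), solve the quadratic for a:
a = d − √(d² − 2M_n/(0.85 f'_c b)) = 755 − √(755² − 2 × 1188.89×10⁶/(0.85 × 36.6 × 360)) = 156.91 mm.
A_s = 0.85 f'_c a b / f_y = 0.85 × 36.6 × 156.91 × 360 / 415 = 4234.5 mm².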